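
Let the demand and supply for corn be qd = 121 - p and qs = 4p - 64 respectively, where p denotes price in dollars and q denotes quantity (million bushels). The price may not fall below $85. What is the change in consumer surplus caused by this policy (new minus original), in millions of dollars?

-2880

In a free market, 121 - p = 4p - 64 gives the equilibrium p* = 37, q* = 84.
Because the floor (85) lies above the market-clearing price, it is binding.
At p = 85: qd = 121 - 85 = 36 and qs = 4·85 - 64 = 276.
Consumer surplus without the control is ½ · (121 - 37) · 84 = 3528.
With the floor, consumers buy 36 units at 85, so CS = ½ · (121 - 85) · 36 = 648.
Change in consumer surplus = 648 - 3528 = -2880.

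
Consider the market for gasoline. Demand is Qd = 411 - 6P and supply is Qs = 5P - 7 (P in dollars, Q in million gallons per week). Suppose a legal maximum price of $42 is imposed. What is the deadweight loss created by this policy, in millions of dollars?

0

Equilibrium: 411 - 6P = 5P - 7, so 418 = 11P and P* = 38, Q* = 183.
The ceiling of 42 is above the equilibrium price 38, so it is not binding; the market clears at P* = 38, Q* = 183.
Since the control does not bind, no trades are prevented and deadweight loss is zero.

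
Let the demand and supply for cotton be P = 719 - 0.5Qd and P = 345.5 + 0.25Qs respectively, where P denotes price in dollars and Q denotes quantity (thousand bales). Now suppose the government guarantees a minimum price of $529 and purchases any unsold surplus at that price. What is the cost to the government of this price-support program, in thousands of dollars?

187266

Rearranging demand gives Qd = 1438 - 2P; rearranging supply gives Qs = 4P - 1382. Setting quantity demanded equal to quantity supplied, 1438 - 2P = 4P - 1382, gives P* = 470 and Q* = 498.
Because the floor (529) lies above the market-clearing price, it is binding.
At P = 529: Qd = 1438 - 2·529 = 380 and Qs = 4·529 - 1382 = 734.
Surplus = Qs - Qd = 354.
Government expenditure = surplus × support price = 354 × 529 = 187266.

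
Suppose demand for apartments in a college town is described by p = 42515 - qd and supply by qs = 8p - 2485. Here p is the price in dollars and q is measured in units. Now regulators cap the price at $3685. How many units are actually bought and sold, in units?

Rearranging demand gives qd = 42515 - p. In a free market, 42515 - p = 8p - 2485 gives the equilibrium p* = 5000, q* = 37515.
Because the ceiling (3685) lies below the market-clearing price, it is binding.
At p = 3685: qd = 42515 - 3685 = 38830 and qs = 8·3685 - 2485 = 26995.
The quantity actually transacted is the short side, supply: 26995.

26995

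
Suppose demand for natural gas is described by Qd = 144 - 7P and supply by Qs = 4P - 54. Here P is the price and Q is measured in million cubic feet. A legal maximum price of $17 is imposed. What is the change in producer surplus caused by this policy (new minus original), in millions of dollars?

Without the control the market clears where 144 - 7P = 4P - 54, i.e. P* = 18 and Q* = 18.
The ceiling of 17 is below the equilibrium price 18, so it binds.
At P = 17: Qd = 144 - 7·17 = 25 and Qs = 4·17 - 54 = 14.
Producer surplus without the control is ½ · (18 - 13.5) · 18 = 40.5.
With the ceiling, producers sell 14 units at 17, so PS = ½ · (17 - 13.5) · 14 = 24.5.
Change in producer surplus = 24.5 - 40.5 = -16.

-16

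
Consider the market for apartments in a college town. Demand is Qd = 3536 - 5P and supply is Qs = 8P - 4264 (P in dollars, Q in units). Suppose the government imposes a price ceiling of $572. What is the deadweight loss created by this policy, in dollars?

Setting quantity demanded equal to quantity supplied, 3536 - 5P = 8P - 4264, gives P* = 600 and Q* = 536.
Because the ceiling (572) lies below the market-clearing price, it is binding.
At P = 572: Qd = 3536 - 5·572 = 676 and Qs = 8·572 - 4264 = 312.
Quantity traded falls to 312. At Q = 312 the demand price is (3536 - 312)/5 = 644.8 and the supply price is (4264 + 312)/8 = 572.
Deadweight loss = ½ · (644.8 - 572) · (536 - 312) = ½ · 72.8 · 224 = 8153.6.

8153.6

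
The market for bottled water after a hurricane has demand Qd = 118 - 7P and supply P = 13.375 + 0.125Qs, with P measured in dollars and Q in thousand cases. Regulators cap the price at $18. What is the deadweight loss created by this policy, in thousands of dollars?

Rearranging supply gives Qs = 8P - 107. In a free market, 118 - 7P = 8P - 107 gives the equilibrium P* = 15, Q* = 13.
The ceiling of 18 is above the equilibrium price 15, so it is not binding; the market clears at P* = 15, Q* = 13.
Since the control does not bind, no trades are prevented and deadweight loss is zero.

0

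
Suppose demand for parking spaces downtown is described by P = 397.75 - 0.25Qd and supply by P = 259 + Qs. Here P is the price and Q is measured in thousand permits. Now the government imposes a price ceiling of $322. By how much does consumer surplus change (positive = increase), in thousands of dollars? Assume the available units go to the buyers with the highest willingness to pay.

Rearranging demand gives Qd = 1591 - 4P; rearranging supply gives Qs = P - 259. In a free market, 1591 - 4P = P - 259 gives the equilibrium P* = 370, Q* = 111.
Since 322 < 370, the ceiling is binding.
At P = 322: Qd = 1591 - 4·322 = 303 and Qs = 322 - 259 = 63.
Consumer surplus without the control is ½ · (397.75 - 370) · 111 = 1540.125.
With the ceiling, 63 units are sold at 322 (assume they go to the highest-value buyers). The demand price at Q = 63 is 382, so CS = ½ · [(397.75 - 322) + (382 - 322)] · 63 = 4276.125.
Change in consumer surplus = 4276.125 - 1540.125 = 2736.

2736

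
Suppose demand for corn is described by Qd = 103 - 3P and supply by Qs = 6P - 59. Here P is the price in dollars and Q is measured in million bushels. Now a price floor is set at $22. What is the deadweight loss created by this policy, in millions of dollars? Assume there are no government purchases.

In a free market, 103 - 3P = 6P - 59 gives the equilibrium P* = 18, Q* = 49.
Because the floor (22) lies above the market-clearing price, it is binding.
At P = 22: Qd = 103 - 3·22 = 37 and Qs = 6·22 - 59 = 73.
Quantity traded falls to 37. At Q = 37 the demand price is (103 - 37)/3 = 22 and the supply price is (59 + 37)/6 = 16.
Deadweight loss = ½ · (22 - 16) · (49 - 37) = ½ · 6 · 12 = 36.

36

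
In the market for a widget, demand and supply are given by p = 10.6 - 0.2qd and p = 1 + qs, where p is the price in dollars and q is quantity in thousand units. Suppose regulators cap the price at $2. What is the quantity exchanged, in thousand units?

1

Rearranging demand gives qd = 53 - 5p; rearranging supply gives qs = p - 1. Without the control the market clears where 53 - 5p = p - 1, i.e. p* = 9 and q* = 8.
Since 2 < 9, the ceiling is binding.
At p = 2: qd = 53 - 5·2 = 43 and qs = 2 - 1 = 1.
The quantity actually transacted is the short side, supply: 1.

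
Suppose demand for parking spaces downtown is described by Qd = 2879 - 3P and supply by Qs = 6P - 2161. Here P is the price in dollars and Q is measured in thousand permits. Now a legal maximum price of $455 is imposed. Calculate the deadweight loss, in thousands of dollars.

99225

Without the control the market clears where 2879 - 3P = 6P - 2161, i.e. P* = 560 and Q* = 1199.
The ceiling of 455 is below the equilibrium price 560, so it binds.
At P = 455: Qd = 2879 - 3·455 = 1514 and Qs = 6·455 - 2161 = 569.
Quantity traded falls to 569. At Q = 569 the demand price is (2879 - 569)/3 = 770 and the supply price is (2161 + 569)/6 = 455.
Deadweight loss = ½ · (770 - 455) · (1199 - 569) = ½ · 315 · 630 = 99225.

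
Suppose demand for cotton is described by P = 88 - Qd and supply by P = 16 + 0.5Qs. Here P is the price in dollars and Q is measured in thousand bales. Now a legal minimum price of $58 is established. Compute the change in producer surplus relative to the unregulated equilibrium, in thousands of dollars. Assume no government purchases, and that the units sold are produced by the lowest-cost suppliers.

459

Rearranging demand gives Qd = 88 - P; rearranging supply gives Qs = 2P - 32. Without the control the market clears where 88 - P = 2P - 32, i.e. P* = 40 and Q* = 48.
The floor of 58 is above the equilibrium price 40, so it binds.
At P = 58: Qd = 88 - 58 = 30 and Qs = 2·58 - 32 = 84.
Producer surplus without the control is ½ · (40 - 16) · 48 = 576.
With the floor, 30 units are sold at 58. The supply price at Q = 30 is 31, so PS = ½ · [(58 - 16) + (58 - 31)] · 30 = 1035.
Change in producer surplus = 1035 - 576 = 459.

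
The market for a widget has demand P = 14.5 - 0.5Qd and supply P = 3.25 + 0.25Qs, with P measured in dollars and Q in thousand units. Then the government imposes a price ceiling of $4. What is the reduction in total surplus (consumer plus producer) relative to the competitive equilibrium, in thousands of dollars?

Rearranging demand gives Qd = 29 - 2P; rearranging supply gives Qs = 4P - 13. Equilibrium: 29 - 2P = 4P - 13, so 42 = 6P and P* = 7, Q* = 15.
Because the ceiling (4) lies below the market-clearing price, it is binding.
At P = 4: Qd = 29 - 2·4 = 21 and Qs = 4·4 - 13 = 3.
Quantity traded falls to 3. At Q = 3 the demand price is (29 - 3)/2 = 13 and the supply price is (13 + 3)/4 = 4.
Deadweight loss = ½ · (13 - 4) · (15 - 3) = ½ · 9 · 12 = 54.

54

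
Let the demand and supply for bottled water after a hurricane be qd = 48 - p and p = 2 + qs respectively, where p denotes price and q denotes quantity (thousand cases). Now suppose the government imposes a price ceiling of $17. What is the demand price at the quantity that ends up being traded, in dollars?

33

Rearranging supply gives qs = p - 2. Setting quantity demanded equal to quantity supplied, 48 - p = p - 2, gives p* = 25 and q* = 23.
Because the ceiling (17) lies below the market-clearing price, it is binding.
At p = 17: qd = 48 - 17 = 31 and qs = 17 - 2 = 15.
Only 15 units reach the market. On the demand curve, the marginal buyer's willingness to pay at q = 15 is (48 - 15) = 33.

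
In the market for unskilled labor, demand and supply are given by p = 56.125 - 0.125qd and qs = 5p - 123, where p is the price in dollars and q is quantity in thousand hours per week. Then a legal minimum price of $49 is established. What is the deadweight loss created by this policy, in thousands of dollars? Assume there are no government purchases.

260

Rearranging demand gives qd = 449 - 8p. In a free market, 449 - 8p = 5p - 123 gives the equilibrium p* = 44, q* = 97.
Since 49 > 44, the floor is binding.
At p = 49: qd = 449 - 8·49 = 57 and qs = 5·49 - 123 = 122.
Quantity traded falls to 57. At q = 57 the demand price is (449 - 57)/8 = 49 and the supply price is (123 + 57)/5 = 36.
Deadweight loss = ½ · (49 - 36) · (97 - 57) = ½ · 13 · 40 = 260.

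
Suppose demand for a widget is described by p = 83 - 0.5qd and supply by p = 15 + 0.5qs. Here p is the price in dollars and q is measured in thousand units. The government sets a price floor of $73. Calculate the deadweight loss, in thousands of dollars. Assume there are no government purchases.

Rearranging demand gives qd = 166 - 2p; rearranging supply gives qs = 2p - 30. Without the control the market clears where 166 - 2p = 2p - 30, i.e. p* = 49 and q* = 68.
The floor of 73 is above the equilibrium price 49, so it binds.
At p = 73: qd = 166 - 2·73 = 20 and qs = 2·73 - 30 = 116.
Quantity traded falls to 20. At q = 20 the demand price is (166 - 20)/2 = 73 and the supply price is (30 + 20)/2 = 25.
Deadweight loss = ½ · (73 - 25) · (68 - 20) = ½ · 48 · 48 = 1152.

1152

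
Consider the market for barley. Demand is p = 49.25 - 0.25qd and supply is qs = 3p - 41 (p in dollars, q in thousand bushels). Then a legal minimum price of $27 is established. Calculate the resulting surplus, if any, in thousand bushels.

0

Rearranging demand gives qd = 197 - 4p. In a free market, 197 - 4p = 3p - 41 gives the equilibrium p* = 34, q* = 61.
Since 27 is below p* = 34, the floor does not bind and the free-market outcome prevails.
Since the control does not bind, there is no surplus.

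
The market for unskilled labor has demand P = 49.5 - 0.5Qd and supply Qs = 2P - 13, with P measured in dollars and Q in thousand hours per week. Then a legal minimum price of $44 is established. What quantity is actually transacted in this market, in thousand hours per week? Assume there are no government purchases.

11

Rearranging demand gives Qd = 99 - 2P. Setting quantity demanded equal to quantity supplied, 99 - 2P = 2P - 13, gives P* = 28 and Q* = 43.
Since 44 > 28, the floor is binding.
At P = 44: Qd = 99 - 2·44 = 11 and Qs = 2·44 - 13 = 75.
The quantity actually transacted is the short side, demand: 11.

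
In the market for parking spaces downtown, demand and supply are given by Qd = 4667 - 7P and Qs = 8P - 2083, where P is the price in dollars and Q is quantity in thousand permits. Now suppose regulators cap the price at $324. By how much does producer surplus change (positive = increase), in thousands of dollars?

Equilibrium: 4667 - 7P = 8P - 2083, so 6750 = 15P and P* = 450, Q* = 1517.
The ceiling of 324 is below the equilibrium price 450, so it binds.
At P = 324: Qd = 4667 - 7·324 = 2399 and Qs = 8·324 - 2083 = 509.
Producer surplus without the control is ½ · (450 - 260.375) · 1517 = 143830.5625.
With the ceiling, producers sell 509 units at 324, so PS = ½ · (324 - 260.375) · 509 = 16192.5625.
Change in producer surplus = 16192.5625 - 143830.5625 = -127638.

-127638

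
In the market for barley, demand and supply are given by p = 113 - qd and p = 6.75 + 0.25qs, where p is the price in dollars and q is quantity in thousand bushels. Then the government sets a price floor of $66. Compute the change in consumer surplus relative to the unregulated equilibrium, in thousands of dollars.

Rearranging demand gives qd = 113 - p; rearranging supply gives qs = 4p - 27. Setting quantity demanded equal to quantity supplied, 113 - p = 4p - 27, gives p* = 28 and q* = 85.
The floor of 66 is above the equilibrium price 28, so it binds.
At p = 66: qd = 113 - 66 = 47 and qs = 4·66 - 27 = 237.
Consumer surplus without the control is ½ · (113 - 28) · 85 = 3612.5.
With the floor, consumers buy 47 units at 66, so CS = ½ · (113 - 66) · 47 = 1104.5.
Change in consumer surplus = 1104.5 - 3612.5 = -2508.

-2508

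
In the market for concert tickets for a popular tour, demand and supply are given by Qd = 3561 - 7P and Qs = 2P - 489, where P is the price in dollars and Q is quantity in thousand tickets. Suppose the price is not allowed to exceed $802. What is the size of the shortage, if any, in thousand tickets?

Setting quantity demanded equal to quantity supplied, 3561 - 7P = 2P - 489, gives P* = 450 and Q* = 411.
The ceiling of 802 is above the equilibrium price 450, so it is not binding; the market clears at P* = 450, Q* = 411.
Since the control does not bind, there is no shortage.

0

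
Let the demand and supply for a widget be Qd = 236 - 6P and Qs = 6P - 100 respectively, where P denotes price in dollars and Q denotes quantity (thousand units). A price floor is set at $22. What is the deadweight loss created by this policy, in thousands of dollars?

0

Without the control the market clears where 236 - 6P = 6P - 100, i.e. P* = 28 and Q* = 68.
Since 22 is below P* = 28, the floor does not bind and the free-market outcome prevails.
Since the control does not bind, no trades are prevented and deadweight loss is zero.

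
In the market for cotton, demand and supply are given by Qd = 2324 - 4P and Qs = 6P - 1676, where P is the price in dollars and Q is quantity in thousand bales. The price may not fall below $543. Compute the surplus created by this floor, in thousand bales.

Setting quantity demanded equal to quantity supplied, 2324 - 4P = 6P - 1676, gives P* = 400 and Q* = 724.
Because the floor (543) lies above the market-clearing price, it is binding.
At P = 543: Qd = 2324 - 4·543 = 152 and Qs = 6·543 - 1676 = 1582.
Surplus = Qs - Qd = 1582 - 152 = 1430.

1430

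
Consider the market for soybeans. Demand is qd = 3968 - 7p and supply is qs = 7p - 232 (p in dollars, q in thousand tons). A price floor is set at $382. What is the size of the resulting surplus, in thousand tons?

Setting quantity demanded equal to quantity supplied, 3968 - 7p = 7p - 232, gives p* = 300 and q* = 1868.
Because the floor (382) lies above the market-clearing price, it is binding.
At p = 382: qd = 3968 - 7·382 = 1294 and qs = 7·382 - 232 = 2442.
Surplus = qs - qd = 2442 - 1294 = 1148.

1148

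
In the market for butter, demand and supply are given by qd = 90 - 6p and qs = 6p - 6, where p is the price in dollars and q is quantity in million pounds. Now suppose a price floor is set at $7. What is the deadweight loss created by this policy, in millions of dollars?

Without the control the market clears where 90 - 6p = 6p - 6, i.e. p* = 8 and q* = 42.
The floor of 7 is below the equilibrium price 8, so it is not binding; the market clears at p* = 8, q* = 42.
Since the control does not bind, no trades are prevented and deadweight loss is zero.

0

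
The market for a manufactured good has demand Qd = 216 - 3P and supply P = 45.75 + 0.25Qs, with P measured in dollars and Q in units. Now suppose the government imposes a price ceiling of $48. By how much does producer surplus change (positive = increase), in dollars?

-243

Rearranging supply gives Qs = 4P - 183. Setting quantity demanded equal to quantity supplied, 216 - 3P = 4P - 183, gives P* = 57 and Q* = 45.
Since 48 < 57, the ceiling is binding.
At P = 48: Qd = 216 - 3·48 = 72 and Qs = 4·48 - 183 = 9.
Producer surplus without the control is ½ · (57 - 45.75) · 45 = 253.125.
With the ceiling, producers sell 9 units at 48, so PS = ½ · (48 - 45.75) · 9 = 10.125.
Change in producer surplus = 10.125 - 253.125 = -243.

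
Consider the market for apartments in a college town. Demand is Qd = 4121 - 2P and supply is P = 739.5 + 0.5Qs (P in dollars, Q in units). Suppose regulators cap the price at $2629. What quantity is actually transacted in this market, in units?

Rearranging supply gives Qs = 2P - 1479. In a free market, 4121 - 2P = 2P - 1479 gives the equilibrium P* = 1400, Q* = 1321.
The ceiling of 2629 is above the equilibrium price 1400, so it is not binding; the market clears at P* = 1400, Q* = 1321.

1321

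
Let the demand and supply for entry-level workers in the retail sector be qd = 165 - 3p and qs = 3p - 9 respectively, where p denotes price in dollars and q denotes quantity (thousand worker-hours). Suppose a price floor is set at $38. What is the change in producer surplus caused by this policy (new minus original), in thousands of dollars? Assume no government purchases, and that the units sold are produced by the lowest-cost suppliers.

In a free market, 165 - 3p = 3p - 9 gives the equilibrium p* = 29, q* = 78.
Since 38 > 29, the floor is binding.
At p = 38: qd = 165 - 3·38 = 51 and qs = 3·38 - 9 = 105.
Producer surplus without the control is ½ · (29 - 3) · 78 = 1014.
With the floor, 51 units are sold at 38. The supply price at q = 51 is 20, so PS = ½ · [(38 - 3) + (38 - 20)] · 51 = 1351.5.
Change in producer surplus = 1351.5 - 1014 = 337.5.

337.5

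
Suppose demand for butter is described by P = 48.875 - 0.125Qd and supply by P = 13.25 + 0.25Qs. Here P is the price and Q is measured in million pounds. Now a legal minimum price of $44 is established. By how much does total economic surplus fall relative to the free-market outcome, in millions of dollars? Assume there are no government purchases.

Rearranging demand gives Qd = 391 - 8P; rearranging supply gives Qs = 4P - 53. In a free market, 391 - 8P = 4P - 53 gives the equilibrium P* = 37, Q* = 95.
The floor of 44 is above the equilibrium price 37, so it binds.
At P = 44: Qd = 391 - 8·44 = 39 and Qs = 4·44 - 53 = 123.
Quantity traded falls to 39. At Q = 39 the demand price is (391 - 39)/8 = 44 and the supply price is (53 + 39)/4 = 23.
Deadweight loss = ½ · (44 - 23) · (95 - 39) = ½ · 21 · 56 = 588.

588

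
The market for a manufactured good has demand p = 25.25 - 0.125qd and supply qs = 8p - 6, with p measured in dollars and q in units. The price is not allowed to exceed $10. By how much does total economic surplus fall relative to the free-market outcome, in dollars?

Rearranging demand gives qd = 202 - 8p. Setting quantity demanded equal to quantity supplied, 202 - 8p = 8p - 6, gives p* = 13 and q* = 98.
Since 10 < 13, the ceiling is binding.
At p = 10: qd = 202 - 8·10 = 122 and qs = 8·10 - 6 = 74.
Quantity traded falls to 74. At q = 74 the demand price is (202 - 74)/8 = 16 and the supply price is (6 + 74)/8 = 10.
Deadweight loss = ½ · (16 - 10) · (98 - 74) = ½ · 6 · 24 = 72.

72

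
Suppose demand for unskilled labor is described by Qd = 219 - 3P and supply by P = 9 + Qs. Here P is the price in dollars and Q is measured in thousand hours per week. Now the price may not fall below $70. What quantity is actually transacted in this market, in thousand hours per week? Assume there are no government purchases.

9

Rearranging supply gives Qs = P - 9. Equilibrium: 219 - 3P = P - 9, so 228 = 4P and P* = 57, Q* = 48.
Since 70 > 57, the floor is binding.
At P = 70: Qd = 219 - 3·70 = 9 and Qs = 70 - 9 = 61.
The quantity actually transacted is the short side, demand: 9.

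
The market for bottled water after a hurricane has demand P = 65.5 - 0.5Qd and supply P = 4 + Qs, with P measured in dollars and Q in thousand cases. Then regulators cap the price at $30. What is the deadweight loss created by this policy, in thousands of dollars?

168.75

Rearranging demand gives Qd = 131 - 2P; rearranging supply gives Qs = P - 4. Without the control the market clears where 131 - 2P = P - 4, i.e. P* = 45 and Q* = 41.
Since 30 < 45, the ceiling is binding.
At P = 30: Qd = 131 - 2·30 = 71 and Qs = 30 - 4 = 26.
Quantity traded falls to 26. At Q = 26 the demand price is (131 - 26)/2 = 52.5 and the supply price is 4 + 26 = 30.
Deadweight loss = ½ · (52.5 - 30) · (41 - 26) = ½ · 22.5 · 15 = 168.75.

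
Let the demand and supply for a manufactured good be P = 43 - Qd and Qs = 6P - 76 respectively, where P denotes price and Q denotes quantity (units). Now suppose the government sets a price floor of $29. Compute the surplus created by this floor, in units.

84

Rearranging demand gives Qd = 43 - P. In a free market, 43 - P = 6P - 76 gives the equilibrium P* = 17, Q* = 26.
Since 29 > 17, the floor is binding.
At P = 29: Qd = 43 - 29 = 14 and Qs = 6·29 - 76 = 98.
Surplus = Qs - Qd = 98 - 14 = 84.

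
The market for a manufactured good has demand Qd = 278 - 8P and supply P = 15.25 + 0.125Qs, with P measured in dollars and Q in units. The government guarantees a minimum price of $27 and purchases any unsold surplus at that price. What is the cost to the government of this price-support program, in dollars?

864

Rearranging supply gives Qs = 8P - 122. Setting quantity demanded equal to quantity supplied, 278 - 8P = 8P - 122, gives P* = 25 and Q* = 78.
Since 27 > 25, the floor is binding.
At P = 27: Qd = 278 - 8·27 = 62 and Qs = 8·27 - 122 = 94.
Surplus = Qs - Qd = 32.
Government expenditure = surplus × support price = 32 × 27 = 864.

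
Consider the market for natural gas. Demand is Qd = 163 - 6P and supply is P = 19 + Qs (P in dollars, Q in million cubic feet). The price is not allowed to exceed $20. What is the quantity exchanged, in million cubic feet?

1

Rearranging supply gives Qs = P - 19. In a free market, 163 - 6P = P - 19 gives the equilibrium P* = 26, Q* = 7.
Because the ceiling (20) lies below the market-clearing price, it is binding.
At P = 20: Qd = 163 - 6·20 = 43 and Qs = 20 - 19 = 1.
The quantity actually transacted is the short side, supply: 1.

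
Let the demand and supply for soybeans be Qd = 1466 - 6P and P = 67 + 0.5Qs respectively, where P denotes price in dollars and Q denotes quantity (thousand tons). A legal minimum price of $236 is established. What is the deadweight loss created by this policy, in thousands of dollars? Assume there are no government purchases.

Rearranging supply gives Qs = 2P - 134. Without the control the market clears where 1466 - 6P = 2P - 134, i.e. P* = 200 and Q* = 266.
The floor of 236 is above the equilibrium price 200, so it binds.
At P = 236: Qd = 1466 - 6·236 = 50 and Qs = 2·236 - 134 = 338.
Quantity traded falls to 50. At Q = 50 the demand price is (1466 - 50)/6 = 236 and the supply price is (134 + 50)/2 = 92.
Deadweight loss = ½ · (236 - 92) · (266 - 50) = ½ · 144 · 216 = 15552.

15552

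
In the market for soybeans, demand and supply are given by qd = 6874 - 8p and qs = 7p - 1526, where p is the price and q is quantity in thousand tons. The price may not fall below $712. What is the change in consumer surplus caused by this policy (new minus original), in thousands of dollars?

In a free market, 6874 - 8p = 7p - 1526 gives the equilibrium p* = 560, q* = 2394.
The floor of 712 is above the equilibrium price 560, so it binds.
At p = 712: qd = 6874 - 8·712 = 1178 and qs = 7·712 - 1526 = 3458.
Consumer surplus without the control is ½ · (859.25 - 560) · 2394 = 358202.25.
With the floor, consumers buy 1178 units at 712, so CS = ½ · (859.25 - 712) · 1178 = 86730.25.
Change in consumer surplus = 86730.25 - 358202.25 = -271472.

-271472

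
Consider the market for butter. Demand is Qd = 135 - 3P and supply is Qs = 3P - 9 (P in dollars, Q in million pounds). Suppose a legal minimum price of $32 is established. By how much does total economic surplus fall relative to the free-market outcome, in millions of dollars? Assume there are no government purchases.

In a free market, 135 - 3P = 3P - 9 gives the equilibrium P* = 24, Q* = 63.
Since 32 > 24, the floor is binding.
At P = 32: Qd = 135 - 3·32 = 39 and Qs = 3·32 - 9 = 87.
Quantity traded falls to 39. At Q = 39 the demand price is (135 - 39)/3 = 32 and the supply price is (9 + 39)/3 = 16.
Deadweight loss = ½ · (32 - 16) · (63 - 39) = ½ · 16 · 24 = 192.

192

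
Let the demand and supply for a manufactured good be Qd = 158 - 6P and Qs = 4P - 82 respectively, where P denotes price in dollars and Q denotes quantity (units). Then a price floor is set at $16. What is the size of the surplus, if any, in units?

0

Without the control the market clears where 158 - 6P = 4P - 82, i.e. P* = 24 and Q* = 14.
Since 16 is below P* = 24, the floor does not bind and the free-market outcome prevails.
Since the control does not bind, there is no surplus.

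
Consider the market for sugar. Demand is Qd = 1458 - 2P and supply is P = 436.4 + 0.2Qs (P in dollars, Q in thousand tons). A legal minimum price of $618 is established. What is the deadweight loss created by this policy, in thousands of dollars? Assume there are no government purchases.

Rearranging supply gives Qs = 5P - 2182. Equilibrium: 1458 - 2P = 5P - 2182, so 3640 = 7P and P* = 520, Q* = 418.
Since 618 > 520, the floor is binding.
At P = 618: Qd = 1458 - 2·618 = 222 and Qs = 5·618 - 2182 = 908.
Quantity traded falls to 222. At Q = 222 the demand price is (1458 - 222)/2 = 618 and the supply price is (2182 + 222)/5 = 480.8.
Deadweight loss = ½ · (618 - 480.8) · (418 - 222) = ½ · 137.2 · 196 = 13445.6.

13445.6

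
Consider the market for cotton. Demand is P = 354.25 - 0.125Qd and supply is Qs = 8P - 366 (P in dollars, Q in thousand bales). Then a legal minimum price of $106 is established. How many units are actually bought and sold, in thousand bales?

Rearranging demand gives Qd = 2834 - 8P. Setting quantity demanded equal to quantity supplied, 2834 - 8P = 8P - 366, gives P* = 200 and Q* = 1234.
Since 106 is below P* = 200, the floor does not bind and the free-market outcome prevails.

1234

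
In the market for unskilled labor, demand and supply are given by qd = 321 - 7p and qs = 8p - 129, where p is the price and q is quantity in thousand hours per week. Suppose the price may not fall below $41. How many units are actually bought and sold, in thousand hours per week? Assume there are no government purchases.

34

Setting quantity demanded equal to quantity supplied, 321 - 7p = 8p - 129, gives p* = 30 and q* = 111.
The floor of 41 is above the equilibrium price 30, so it binds.
At p = 41: qd = 321 - 7·41 = 34 and qs = 8·41 - 129 = 199.
The quantity actually transacted is the short side, demand: 34.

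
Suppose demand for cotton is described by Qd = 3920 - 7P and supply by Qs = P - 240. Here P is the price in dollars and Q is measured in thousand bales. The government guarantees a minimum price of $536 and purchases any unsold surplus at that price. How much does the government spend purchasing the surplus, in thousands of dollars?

Equilibrium: 3920 - 7P = P - 240, so 4160 = 8P and P* = 520, Q* = 280.
Because the floor (536) lies above the market-clearing price, it is binding.
At P = 536: Qd = 3920 - 7·536 = 168 and Qs = 536 - 240 = 296.
Surplus = Qs - Qd = 128.
Government expenditure = surplus × support price = 128 × 536 = 68608.

68608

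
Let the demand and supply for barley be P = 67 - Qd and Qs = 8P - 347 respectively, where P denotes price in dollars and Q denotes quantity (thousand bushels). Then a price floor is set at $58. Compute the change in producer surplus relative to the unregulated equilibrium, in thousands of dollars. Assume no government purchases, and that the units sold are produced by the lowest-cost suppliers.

99

Rearranging demand gives Qd = 67 - P. Equilibrium: 67 - P = 8P - 347, so 414 = 9P and P* = 46, Q* = 21.
The floor of 58 is above the equilibrium price 46, so it binds.
At P = 58: Qd = 67 - 58 = 9 and Qs = 8·58 - 347 = 117.
Producer surplus without the control is ½ · (46 - 43.375) · 21 = 27.5625.
With the floor, 9 units are sold at 58. The supply price at Q = 9 is 44.5, so PS = ½ · [(58 - 43.375) + (58 - 44.5)] · 9 = 126.5625.
Change in producer surplus = 126.5625 - 27.5625 = 99.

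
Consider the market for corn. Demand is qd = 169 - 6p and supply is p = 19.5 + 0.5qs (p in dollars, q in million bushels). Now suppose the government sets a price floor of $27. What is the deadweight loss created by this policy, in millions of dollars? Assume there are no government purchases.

Rearranging supply gives qs = 2p - 39. Without the control the market clears where 169 - 6p = 2p - 39, i.e. p* = 26 and q* = 13.
Because the floor (27) lies above the market-clearing price, it is binding.
At p = 27: qd = 169 - 6·27 = 7 and qs = 2·27 - 39 = 15.
Quantity traded falls to 7. At q = 7 the demand price is (169 - 7)/6 = 27 and the supply price is (39 + 7)/2 = 23.
Deadweight loss = ½ · (27 - 23) · (13 - 7) = ½ · 4 · 6 = 12.

12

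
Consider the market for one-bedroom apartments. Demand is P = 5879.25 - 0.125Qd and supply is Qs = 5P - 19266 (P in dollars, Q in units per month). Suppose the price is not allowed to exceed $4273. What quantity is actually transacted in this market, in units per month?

Rearranging demand gives Qd = 47034 - 8P. Setting quantity demanded equal to quantity supplied, 47034 - 8P = 5P - 19266, gives P* = 5100 and Q* = 6234.
Since 4273 < 5100, the ceiling is binding.
At P = 4273: Qd = 47034 - 8·4273 = 12850 and Qs = 5·4273 - 19266 = 2099.
The quantity actually transacted is the short side, supply: 2099.

2099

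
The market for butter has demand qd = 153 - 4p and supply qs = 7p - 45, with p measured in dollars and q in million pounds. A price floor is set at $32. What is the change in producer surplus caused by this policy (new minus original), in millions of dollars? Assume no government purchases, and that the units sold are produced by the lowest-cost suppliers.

Setting quantity demanded equal to quantity supplied, 153 - 4p = 7p - 45, gives p* = 18 and q* = 81.
Since 32 > 18, the floor is binding.
At p = 32: qd = 153 - 4·32 = 25 and qs = 7·32 - 45 = 179.
Producer surplus without the control is ½ · (18 - 45/7) · 81 = 6561/14.
With the floor, 25 units are sold at 32. The supply price at q = 25 is 10, so PS = ½ · [(32 - 45/7) + (32 - 10)] · 25 = 8325/14.
Change in producer surplus = 8325/14 - 6561/14 = 126.

126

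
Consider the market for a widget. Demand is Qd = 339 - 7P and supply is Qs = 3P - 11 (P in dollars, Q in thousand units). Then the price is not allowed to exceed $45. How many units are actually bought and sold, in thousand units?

94

Without the control the market clears where 339 - 7P = 3P - 11, i.e. P* = 35 and Q* = 94.
Since 45 is above P* = 35, the ceiling does not bind and the free-market outcome prevails.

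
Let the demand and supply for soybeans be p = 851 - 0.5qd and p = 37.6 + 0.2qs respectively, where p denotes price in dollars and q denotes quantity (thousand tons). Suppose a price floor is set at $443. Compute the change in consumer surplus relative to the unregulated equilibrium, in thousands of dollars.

Rearranging demand gives qd = 1702 - 2p; rearranging supply gives qs = 5p - 188. Without the control the market clears where 1702 - 2p = 5p - 188, i.e. p* = 270 and q* = 1162.
Since 443 > 270, the floor is binding.
At p = 443: qd = 1702 - 2·443 = 816 and qs = 5·443 - 188 = 2027.
Consumer surplus without the control is ½ · (851 - 270) · 1162 = 337561.
With the floor, consumers buy 816 units at 443, so CS = ½ · (851 - 443) · 816 = 166464.
Change in consumer surplus = 166464 - 337561 = -171097.

-171097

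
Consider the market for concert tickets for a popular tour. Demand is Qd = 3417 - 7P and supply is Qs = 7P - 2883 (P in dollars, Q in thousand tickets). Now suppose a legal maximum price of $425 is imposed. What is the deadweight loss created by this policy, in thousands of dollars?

4375

In a free market, 3417 - 7P = 7P - 2883 gives the equilibrium P* = 450, Q* = 267.
Since 425 < 450, the ceiling is binding.
At P = 425: Qd = 3417 - 7·425 = 442 and Qs = 7·425 - 2883 = 92.
Quantity traded falls to 92. At Q = 92 the demand price is (3417 - 92)/7 = 475 and the supply price is (2883 + 92)/7 = 425.
Deadweight loss = ½ · (475 - 425) · (267 - 92) = ½ · 50 · 175 = 4375.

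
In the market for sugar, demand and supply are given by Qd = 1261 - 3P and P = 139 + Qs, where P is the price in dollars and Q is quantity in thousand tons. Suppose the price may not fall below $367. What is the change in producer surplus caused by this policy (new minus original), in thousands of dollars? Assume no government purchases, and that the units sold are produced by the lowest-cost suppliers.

1419.5

Rearranging supply gives Qs = P - 139. Setting quantity demanded equal to quantity supplied, 1261 - 3P = P - 139, gives P* = 350 and Q* = 211.
Since 367 > 350, the floor is binding.
At P = 367: Qd = 1261 - 3·367 = 160 and Qs = 367 - 139 = 228.
Producer surplus without the control is ½ · (350 - 139) · 211 = 22260.5.
With the floor, 160 units are sold at 367. The supply price at Q = 160 is 299, so PS = ½ · [(367 - 139) + (367 - 299)] · 160 = 23680.
Change in producer surplus = 23680 - 22260.5 = 1419.5.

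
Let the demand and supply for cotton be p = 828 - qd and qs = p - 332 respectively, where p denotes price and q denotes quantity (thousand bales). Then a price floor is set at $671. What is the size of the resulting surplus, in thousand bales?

Rearranging demand gives qd = 828 - p. Without the control the market clears where 828 - p = p - 332, i.e. p* = 580 and q* = 248.
Since 671 > 580, the floor is binding.
At p = 671: qd = 828 - 671 = 157 and qs = 671 - 332 = 339.
Surplus = qs - qd = 339 - 157 = 182.

182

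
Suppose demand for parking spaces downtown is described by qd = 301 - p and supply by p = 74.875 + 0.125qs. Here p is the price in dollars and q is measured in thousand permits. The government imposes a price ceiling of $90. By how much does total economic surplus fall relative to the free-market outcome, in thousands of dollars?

3600

Rearranging supply gives qs = 8p - 599. Equilibrium: 301 - p = 8p - 599, so 900 = 9p and p* = 100, q* = 201.
Because the ceiling (90) lies below the market-clearing price, it is binding.
At p = 90: qd = 301 - 90 = 211 and qs = 8·90 - 599 = 121.
Quantity traded falls to 121. At q = 121 the demand price is 301 - 121 = 180 and the supply price is (599 + 121)/8 = 90.
Deadweight loss = ½ · (180 - 90) · (201 - 121) = ½ · 90 · 80 = 3600.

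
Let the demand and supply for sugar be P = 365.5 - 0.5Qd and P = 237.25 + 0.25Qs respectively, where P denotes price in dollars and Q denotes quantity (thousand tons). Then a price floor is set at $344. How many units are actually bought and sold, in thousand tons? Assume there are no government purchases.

43

Rearranging demand gives Qd = 731 - 2P; rearranging supply gives Qs = 4P - 949. Equilibrium: 731 - 2P = 4P - 949, so 1680 = 6P and P* = 280, Q* = 171.
The floor of 344 is above the equilibrium price 280, so it binds.
At P = 344: Qd = 731 - 2·344 = 43 and Qs = 4·344 - 949 = 427.
The quantity actually transacted is the short side, demand: 43.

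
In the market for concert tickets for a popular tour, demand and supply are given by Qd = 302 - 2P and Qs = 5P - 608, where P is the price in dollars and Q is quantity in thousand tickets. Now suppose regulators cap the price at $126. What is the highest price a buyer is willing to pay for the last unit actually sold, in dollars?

In a free market, 302 - 2P = 5P - 608 gives the equilibrium P* = 130, Q* = 42.
Because the ceiling (126) lies below the market-clearing price, it is binding.
At P = 126: Qd = 302 - 2·126 = 50 and Qs = 5·126 - 608 = 22.
Only 22 units reach the market. On the demand curve, the marginal buyer's willingness to pay at Q = 22 is (302 - 22)/2 = 140.

140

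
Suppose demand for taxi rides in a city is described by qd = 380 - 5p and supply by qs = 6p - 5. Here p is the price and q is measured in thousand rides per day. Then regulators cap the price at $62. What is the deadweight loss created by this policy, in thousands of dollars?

0

Without the control the market clears where 380 - 5p = 6p - 5, i.e. p* = 35 and q* = 205.
Since 62 is above p* = 35, the ceiling does not bind and the free-market outcome prevails.
Since the control does not bind, no trades are prevented and deadweight loss is zero.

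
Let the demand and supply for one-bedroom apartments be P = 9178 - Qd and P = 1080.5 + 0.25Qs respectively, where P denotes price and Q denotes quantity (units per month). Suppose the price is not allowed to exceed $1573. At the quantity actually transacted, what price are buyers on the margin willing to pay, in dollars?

7208

Rearranging demand gives Qd = 9178 - P; rearranging supply gives Qs = 4P - 4322. Setting quantity demanded equal to quantity supplied, 9178 - P = 4P - 4322, gives P* = 2700 and Q* = 6478.
Because the ceiling (1573) lies below the market-clearing price, it is binding.
At P = 1573: Qd = 9178 - 1573 = 7605 and Qs = 4·1573 - 4322 = 1970.
Only 1970 units reach the market. On the demand curve, the marginal buyer's willingness to pay at Q = 1970 is (9178 - 1970) = 7208.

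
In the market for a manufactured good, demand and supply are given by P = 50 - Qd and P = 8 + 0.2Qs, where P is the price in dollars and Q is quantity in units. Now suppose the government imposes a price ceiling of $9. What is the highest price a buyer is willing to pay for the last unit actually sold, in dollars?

45

Rearranging demand gives Qd = 50 - P; rearranging supply gives Qs = 5P - 40. Equilibrium: 50 - P = 5P - 40, so 90 = 6P and P* = 15, Q* = 35.
Because the ceiling (9) lies below the market-clearing price, it is binding.
At P = 9: Qd = 50 - 9 = 41 and Qs = 5·9 - 40 = 5.
Only 5 units reach the market. On the demand curve, the marginal buyer's willingness to pay at Q = 5 is (50 - 5) = 45.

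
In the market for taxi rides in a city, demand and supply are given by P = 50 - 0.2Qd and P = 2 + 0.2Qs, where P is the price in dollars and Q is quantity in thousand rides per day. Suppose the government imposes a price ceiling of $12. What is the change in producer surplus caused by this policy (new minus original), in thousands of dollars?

Rearranging demand gives Qd = 250 - 5P; rearranging supply gives Qs = 5P - 10. In a free market, 250 - 5P = 5P - 10 gives the equilibrium P* = 26, Q* = 120.
Since 12 < 26, the ceiling is binding.
At P = 12: Qd = 250 - 5·12 = 190 and Qs = 5·12 - 10 = 50.
Producer surplus without the control is ½ · (26 - 2) · 120 = 1440.
With the ceiling, producers sell 50 units at 12, so PS = ½ · (12 - 2) · 50 = 250.
Change in producer surplus = 250 - 1440 = -1190.

-1190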